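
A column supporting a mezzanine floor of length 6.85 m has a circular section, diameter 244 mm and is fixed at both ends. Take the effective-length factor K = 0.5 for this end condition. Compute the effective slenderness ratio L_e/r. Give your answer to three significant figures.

λ ≈ 56.1

I = πd⁴/64 = π×244⁴/64 = 1.740×10^8 mm⁴
A = 4.676×10^4 mm²;  r_min = √(I/A) = √(1.740×10^8/4.676×10^4) = 61.00 mm
L_e = K·L = 0.5 × 6.85 m = 3.425 m = 3425.0 mm
λ = L_e / r_min = 3425.0 / 61.00 = 56.1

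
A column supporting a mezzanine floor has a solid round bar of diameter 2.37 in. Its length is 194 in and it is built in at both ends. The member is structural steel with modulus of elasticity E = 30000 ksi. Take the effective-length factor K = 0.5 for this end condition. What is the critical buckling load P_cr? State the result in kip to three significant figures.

P_cr ≈ 48.7 kip

I = πd⁴/64 = π×2.37⁴/64 = 1.549 in⁴
Effective length L_e = K·L = 0.5 × 194 = 97.00 in
P_cr = π²EI / L_e² = π² × 30000×10³ × 1.549 / 97.00² = 4.873×10^4 lb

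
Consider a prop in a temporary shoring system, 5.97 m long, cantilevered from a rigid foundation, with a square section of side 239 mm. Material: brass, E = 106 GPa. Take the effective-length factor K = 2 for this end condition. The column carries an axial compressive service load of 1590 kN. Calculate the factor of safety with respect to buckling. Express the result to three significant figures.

n ≈ 1.25

I = a⁴/12 = 239⁴/12 = 2.719×10^8 mm⁴
I = 2.719×10^8 mm⁴ = 2.719×10^-4 m⁴
Effective length L_e = K·L = 2 × 5.97 = 11.94 m
P_cr = π²EI / L_e² = π² × 106×10⁹ × 2.719×10^-4 / 11.94² = 1.995×10^6 N
Factor of safety n = P_cr / P = 1995.3 / 1590 = 1.25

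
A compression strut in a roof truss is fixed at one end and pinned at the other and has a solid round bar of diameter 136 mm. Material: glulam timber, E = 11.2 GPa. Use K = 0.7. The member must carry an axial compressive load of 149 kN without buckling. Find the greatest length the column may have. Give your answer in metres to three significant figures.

I = πd⁴/64 = π×136⁴/64 = 1.679×10^7 mm⁴
I = 1.679×10^-5 m⁴
At the buckling limit P_cr = P = 1.490×10^5 N
From P_cr = π²EI/(K·L)²:  L = (1/K)·√(π²EI/P_cr) = (1/0.7)·√(π²×1.12×10^10×1.679×10^-5/1.490×10^5)
L = 5.04 m

L_max ≈ 5.04 m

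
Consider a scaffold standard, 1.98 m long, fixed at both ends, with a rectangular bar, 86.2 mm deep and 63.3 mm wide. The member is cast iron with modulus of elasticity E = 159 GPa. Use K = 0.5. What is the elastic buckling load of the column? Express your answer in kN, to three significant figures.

P_cr ≈ 2920 kN

Buckling occurs about the weak axis: I_min = h·b³/12 with b = 63.3 mm (the shorter side).
I_min = 86.2×63.3³/12 = 1.822×10^6 mm⁴
I = 1.822×10^6 mm⁴ = 1.822×10^-6 m⁴
Effective length L_e = K·L = 0.5 × 1.98 = 0.9900 m
P_cr = π²EI / L_e² = π² × 159×10⁹ × 1.822×10^-6 / 0.9900² = 2.917×10^6 N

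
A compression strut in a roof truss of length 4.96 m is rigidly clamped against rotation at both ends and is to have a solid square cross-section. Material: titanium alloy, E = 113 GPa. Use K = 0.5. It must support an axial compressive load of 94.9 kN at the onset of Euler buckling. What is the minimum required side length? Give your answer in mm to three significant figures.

a ≈ 50.1 mm

L_e = K·L = 0.5 × 4.96 = 2.480 m
Required I = P_cr·L_e²/(π²E) = 9.490×10^4 × 2.480² / (π² × 1.13×10^11) = 5.233×10^-7 m⁴
I_req = 5.233×10^5 mm⁴
Solid square: I = a⁴/12  ⇒  a = (12I)^(1/4) = (12×5.233×10^5)^(1/4) = 50.1 mm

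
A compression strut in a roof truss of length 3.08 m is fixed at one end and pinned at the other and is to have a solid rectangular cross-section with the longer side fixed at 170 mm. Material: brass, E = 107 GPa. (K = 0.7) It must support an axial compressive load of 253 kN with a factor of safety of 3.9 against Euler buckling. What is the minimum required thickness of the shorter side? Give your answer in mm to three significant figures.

b ≈ 67.4 mm

Required P_cr = n·P = 3.9 × 253 = 986.7 kN
L_e = K·L = 0.7 × 3.08 = 2.156 m
Required I = P_cr·L_e²/(π²E) = 9.867×10^5 × 2.156² / (π² × 1.07×10^11) = 4.343×10^-6 m⁴
I_req = 4.343×10^6 mm⁴
Rectangle, weak axis: I_min = h·b³/12 with h = 170 mm fixed  ⇒  b = (12I/h)^(1/3) = 67.4 mm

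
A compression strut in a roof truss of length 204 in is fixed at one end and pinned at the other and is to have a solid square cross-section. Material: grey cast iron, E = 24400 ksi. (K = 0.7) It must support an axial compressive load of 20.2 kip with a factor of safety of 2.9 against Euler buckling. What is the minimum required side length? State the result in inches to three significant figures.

a ≈ 2.78 in

Required P_cr = n·P = 2.9 × 20.2 = 58.58 kip
L_e = K·L = 0.7 × 204 = 142.8 in
Required I = P_cr·L_e²/(π²E) = 5.858×10^4 × 142.8² / (π² × 2.44×10^7) = 4.960 in⁴
Solid square: I = a⁴/12  ⇒  a = (12I)^(1/4) = (12×4.960)^(1/4) = 2.78 in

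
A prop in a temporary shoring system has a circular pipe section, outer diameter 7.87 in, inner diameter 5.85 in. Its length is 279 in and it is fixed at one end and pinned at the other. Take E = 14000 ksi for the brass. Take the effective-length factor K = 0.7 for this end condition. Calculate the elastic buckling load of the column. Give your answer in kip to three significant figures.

P_cr ≈ 474 kip

d_o = 7.87 in, d_i = 5.85 in
I = π(d_o⁴ − d_i⁴)/64 = π(7.87⁴ − 5.850⁴)/64 = 130.8 in⁴
Effective length L_e = K·L = 0.7 × 279 = 195.3 in
P_cr = π²EI / L_e² = π² × 14000×10³ × 130.8 / 195.3² = 4.739×10^5 lb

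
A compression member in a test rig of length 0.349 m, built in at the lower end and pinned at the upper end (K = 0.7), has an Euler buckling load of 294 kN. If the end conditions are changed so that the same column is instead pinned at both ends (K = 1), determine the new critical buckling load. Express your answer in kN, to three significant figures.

P_cr ≈ 144 kN

P_cr ∝ 1/K², so P_cr,new = P_cr,old × (K_old/K_new)² = 294 × (0.7/1)²
= 294 × 0.4900 = 144 kN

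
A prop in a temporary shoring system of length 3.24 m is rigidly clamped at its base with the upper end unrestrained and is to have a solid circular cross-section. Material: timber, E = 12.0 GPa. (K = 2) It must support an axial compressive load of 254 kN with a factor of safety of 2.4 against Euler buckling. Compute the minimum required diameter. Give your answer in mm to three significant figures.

Required P_cr = n·P = 2.4 × 254 = 609.6 kN
L_e = K·L = 2 × 3.24 = 6.480 m
Required I = P_cr·L_e²/(π²E) = 6.096×10^5 × 6.480² / (π² × 1.20×10^10) = 2.161×10^-4 m⁴
I_req = 2.161×10^8 mm⁴
Solid circle: I = πd⁴/64  ⇒  d = (64I/π)^(1/4) = (64×2.161×10^8/π)^(1/4) = 258 mm

d ≈ 258 mm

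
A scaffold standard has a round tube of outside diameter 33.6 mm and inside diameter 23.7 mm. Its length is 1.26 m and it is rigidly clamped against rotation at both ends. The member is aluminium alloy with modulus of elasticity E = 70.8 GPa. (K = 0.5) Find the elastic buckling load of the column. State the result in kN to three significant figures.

d_o = 33.6 mm, d_i = 23.7 mm
I = π(d_o⁴ − d_i⁴)/64 = π(33.6⁴ − 23.70⁴)/64 = 4.708×10^4 mm⁴
I = 4.708×10^4 mm⁴ = 4.708×10^-8 m⁴
Effective length L_e = K·L = 0.5 × 1.26 = 0.6300 m
P_cr = π²EI / L_e² = π² × 70.8×10⁹ × 4.708×10^-8 / 0.6300² = 8.288×10^4 N

P_cr ≈ 82.9 kN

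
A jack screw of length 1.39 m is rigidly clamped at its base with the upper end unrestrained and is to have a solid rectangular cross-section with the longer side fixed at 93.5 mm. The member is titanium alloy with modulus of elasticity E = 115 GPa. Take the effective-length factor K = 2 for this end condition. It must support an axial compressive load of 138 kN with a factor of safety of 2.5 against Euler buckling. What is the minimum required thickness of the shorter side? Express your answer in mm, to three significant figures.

b ≈ 67.1 mm

Required P_cr = n·P = 2.5 × 138 = 345.0 kN
L_e = K·L = 2 × 1.39 = 2.780 m
Required I = P_cr·L_e²/(π²E) = 3.450×10^5 × 2.780² / (π² × 1.15×10^11) = 2.349×10^-6 m⁴
I_req = 2.349×10^6 mm⁴
Rectangle, weak axis: I_min = h·b³/12 with h = 93.5 mm fixed  ⇒  b = (12I/h)^(1/3) = 67.1 mm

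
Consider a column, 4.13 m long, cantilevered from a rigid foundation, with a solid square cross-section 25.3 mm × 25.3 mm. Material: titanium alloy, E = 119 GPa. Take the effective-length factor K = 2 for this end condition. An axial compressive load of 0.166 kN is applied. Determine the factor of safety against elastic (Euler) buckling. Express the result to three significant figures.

I = a⁴/12 = 25.3⁴/12 = 3.414×10^4 mm⁴
I = 3.414×10^4 mm⁴ = 3.414×10^-8 m⁴
Effective length L_e = K·L = 2 × 4.13 = 8.260 m
P_cr = π²EI / L_e² = π² × 119×10⁹ × 3.414×10^-8 / 8.260² = 587.7 N
Factor of safety n = P_cr / P = 0.58774 / 0.166 = 3.54

n ≈ 3.54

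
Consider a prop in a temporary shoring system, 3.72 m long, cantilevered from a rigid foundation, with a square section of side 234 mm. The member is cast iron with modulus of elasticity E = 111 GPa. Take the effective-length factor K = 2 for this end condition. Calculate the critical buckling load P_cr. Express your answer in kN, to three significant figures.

P_cr ≈ 4940 kN

I = a⁴/12 = 234⁴/12 = 2.499×10^8 mm⁴
I = 2.499×10^8 mm⁴ = 2.499×10^-4 m⁴
Effective length L_e = K·L = 2 × 3.72 = 7.440 m
P_cr = π²EI / L_e² = π² × 111×10⁹ × 2.499×10^-4 / 7.440² = 4.945×10^6 N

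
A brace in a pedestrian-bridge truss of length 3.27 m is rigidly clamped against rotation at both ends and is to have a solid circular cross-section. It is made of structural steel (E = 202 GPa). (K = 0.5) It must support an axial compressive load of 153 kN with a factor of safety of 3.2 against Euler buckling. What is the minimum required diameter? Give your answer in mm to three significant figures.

Required P_cr = n·P = 3.2 × 153 = 489.6 kN
L_e = K·L = 0.5 × 3.27 = 1.635 m
Required I = P_cr·L_e²/(π²E) = 4.896×10^5 × 1.635² / (π² × 2.02×10^11) = 6.565×10^-7 m⁴
I_req = 6.565×10^5 mm⁴
Solid circle: I = πd⁴/64  ⇒  d = (64I/π)^(1/4) = (64×6.565×10^5/π)^(1/4) = 60.5 mm

d ≈ 60.5 mm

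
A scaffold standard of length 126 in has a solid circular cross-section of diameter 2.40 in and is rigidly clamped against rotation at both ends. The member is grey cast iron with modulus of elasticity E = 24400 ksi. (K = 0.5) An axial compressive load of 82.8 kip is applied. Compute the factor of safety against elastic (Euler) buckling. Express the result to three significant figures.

n ≈ 1.19

I = πd⁴/64 = π×2.40⁴/64 = 1.629 in⁴
Effective length L_e = K·L = 0.5 × 126 = 63.00 in
P_cr = π²EI / L_e² = π² × 24400×10³ × 1.629 / 63.00² = 9.882×10^4 lb
Factor of safety n = P_cr / P = 98.815 / 82.8 = 1.19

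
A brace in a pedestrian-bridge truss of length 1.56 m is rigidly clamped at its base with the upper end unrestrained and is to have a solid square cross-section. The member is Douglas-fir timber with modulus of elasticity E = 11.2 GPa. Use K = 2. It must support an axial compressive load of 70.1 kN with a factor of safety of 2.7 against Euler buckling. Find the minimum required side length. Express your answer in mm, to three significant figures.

a ≈ 119 mm

Required P_cr = n·P = 2.7 × 70.1 = 189.3 kN
L_e = K·L = 2 × 1.56 = 3.120 m
Required I = P_cr·L_e²/(π²E) = 1.893×10^5 × 3.120² / (π² × 1.12×10^10) = 1.667×10^-5 m⁴
I_req = 1.667×10^7 mm⁴
Solid square: I = a⁴/12  ⇒  a = (12I)^(1/4) = (12×1.667×10^7)^(1/4) = 119 mm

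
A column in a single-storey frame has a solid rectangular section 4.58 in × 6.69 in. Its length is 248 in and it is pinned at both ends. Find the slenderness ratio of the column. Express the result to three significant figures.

For a rectangle r_min = b/√12 = 4.58/√12 = 1.322 in
L_e = K·L = 1 × 248 = 248.0 in
λ = L_e / r_min = 248.00 / 1.322 = 188

λ ≈ 188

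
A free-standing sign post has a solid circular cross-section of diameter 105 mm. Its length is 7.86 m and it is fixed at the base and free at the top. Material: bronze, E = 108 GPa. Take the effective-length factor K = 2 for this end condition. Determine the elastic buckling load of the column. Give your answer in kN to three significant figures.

I = πd⁴/64 = π×105⁴/64 = 5.967×10^6 mm⁴
I = 5.967×10^6 mm⁴ = 5.967×10^-6 m⁴
Effective length L_e = K·L = 2 × 7.86 = 15.72 m
P_cr = π²EI / L_e² = π² × 108×10⁹ × 5.967×10^-6 / 15.72² = 2.574×10^4 N

P_cr ≈ 25.7 kN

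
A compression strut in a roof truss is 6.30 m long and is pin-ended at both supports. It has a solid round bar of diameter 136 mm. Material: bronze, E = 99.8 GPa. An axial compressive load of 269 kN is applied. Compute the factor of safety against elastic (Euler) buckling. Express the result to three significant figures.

I = πd⁴/64 = π×136⁴/64 = 1.679×10^7 mm⁴
I = 1.679×10^7 mm⁴ = 1.679×10^-5 m⁴
Effective length L_e = K·L = 1 × 6.30 = 6.300 m
P_cr = π²EI / L_e² = π² × 99.8×10⁹ × 1.679×10^-5 / 6.300² = 4.167×10^5 N
Factor of safety n = P_cr / P = 416.75 / 269 = 1.55

n ≈ 1.55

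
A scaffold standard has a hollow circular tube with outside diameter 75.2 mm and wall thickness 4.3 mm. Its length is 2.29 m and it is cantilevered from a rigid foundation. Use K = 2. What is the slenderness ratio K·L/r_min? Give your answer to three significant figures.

λ ≈ 182

Inner diameter d_i = 75.2 − 2×4.3 = 66.60 mm
I = π(d_o⁴ − d_i⁴)/64 = π(75.2⁴ − 66.60⁴)/64 = 6.040×10^5 mm⁴
A = 957.8 mm²;  r_min = √(I/A) = √(6.040×10^5/957.8) = 25.11 mm
L_e = K·L = 2 × 2.29 m = 4.580 m = 4580.0 mm
λ = L_e / r_min = 4580.0 / 25.11 = 182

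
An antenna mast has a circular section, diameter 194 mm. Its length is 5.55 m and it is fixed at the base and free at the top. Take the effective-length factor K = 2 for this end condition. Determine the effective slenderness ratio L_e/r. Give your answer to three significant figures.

I = πd⁴/64 = π×194⁴/64 = 6.953×10^7 mm⁴
A = 2.956×10^4 mm²;  r_min = √(I/A) = √(6.953×10^7/2.956×10^4) = 48.50 mm
L_e = K·L = 2 × 5.55 m = 11.10 m = 11100 mm
λ = L_e / r_min = 11100 / 48.50 = 229

λ ≈ 229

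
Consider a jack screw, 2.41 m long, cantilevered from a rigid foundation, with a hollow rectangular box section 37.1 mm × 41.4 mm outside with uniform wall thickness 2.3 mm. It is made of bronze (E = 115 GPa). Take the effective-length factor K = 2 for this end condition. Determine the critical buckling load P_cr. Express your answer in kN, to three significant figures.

P_cr ≈ 3.46 kN

Inner dimensions: h_i = 41.4 − 2×2.3 = 36.80 mm, b_i = 37.1 − 2×2.3 = 32.50 mm
Weak-axis I_min = (h_o·b_o³ − h_i·b_i³)/12 with b_o = 37.1, b_i = 32.50 mm (shorter outer/inner sides).
I_min = (41.4×37.1³ − 36.80×32.50³)/12 = 7.090×10^4 mm⁴
I = 7.090×10^4 mm⁴ = 7.090×10^-8 m⁴
Effective length L_e = K·L = 2 × 2.41 = 4.820 m
P_cr = π²EI / L_e² = π² × 115×10⁹ × 7.090×10^-8 / 4.820² = 3.464×10^3 N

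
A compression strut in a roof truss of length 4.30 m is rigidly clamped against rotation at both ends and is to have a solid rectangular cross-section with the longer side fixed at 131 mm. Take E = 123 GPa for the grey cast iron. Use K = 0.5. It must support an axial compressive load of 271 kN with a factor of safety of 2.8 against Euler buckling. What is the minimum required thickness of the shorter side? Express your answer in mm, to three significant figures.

Required P_cr = n·P = 2.8 × 271 = 758.8 kN
L_e = K·L = 0.5 × 4.30 = 2.150 m
Required I = P_cr·L_e²/(π²E) = 7.588×10^5 × 2.150² / (π² × 1.23×10^11) = 2.889×10^-6 m⁴
I_req = 2.889×10^6 mm⁴
Rectangle, weak axis: I_min = h·b³/12 with h = 131 mm fixed  ⇒  b = (12I/h)^(1/3) = 64.2 mm

b ≈ 64.2 mm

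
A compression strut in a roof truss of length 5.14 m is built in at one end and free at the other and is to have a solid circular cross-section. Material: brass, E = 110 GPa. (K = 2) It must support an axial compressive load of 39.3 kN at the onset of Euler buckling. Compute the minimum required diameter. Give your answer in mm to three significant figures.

L_e = K·L = 2 × 5.14 = 10.28 m
Required I = P_cr·L_e²/(π²E) = 3.930×10^4 × 10.28² / (π² × 1.10×10^11) = 3.825×10^-6 m⁴
I_req = 3.825×10^6 mm⁴
Solid circle: I = πd⁴/64  ⇒  d = (64I/π)^(1/4) = (64×3.825×10^6/π)^(1/4) = 94.0 mm

d ≈ 94.0 mm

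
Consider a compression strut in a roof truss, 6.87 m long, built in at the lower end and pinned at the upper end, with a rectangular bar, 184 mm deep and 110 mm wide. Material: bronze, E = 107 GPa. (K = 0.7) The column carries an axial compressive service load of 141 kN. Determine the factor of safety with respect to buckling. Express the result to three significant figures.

n ≈ 6.61

Buckling occurs about the weak axis: I_min = h·b³/12 with b = 110 mm (the shorter side).
I_min = 184×110³/12 = 2.041×10^7 mm⁴
I = 2.041×10^7 mm⁴ = 2.041×10^-5 m⁴
Effective length L_e = K·L = 0.7 × 6.87 = 4.809 m
P_cr = π²EI / L_e² = π² × 107×10⁹ × 2.041×10^-5 / 4.809² = 9.319×10^5 N
Factor of safety n = P_cr / P = 931.94 / 141 = 6.61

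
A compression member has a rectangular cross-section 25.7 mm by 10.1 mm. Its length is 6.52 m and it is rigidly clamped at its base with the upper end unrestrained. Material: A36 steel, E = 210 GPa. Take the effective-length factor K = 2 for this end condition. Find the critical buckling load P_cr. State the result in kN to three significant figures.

P_cr ≈ 0.0269 kN

Buckling occurs about the weak axis: I_min = h·b³/12 with b = 10.1 mm (the shorter side).
I_min = 25.7×10.1³/12 = 2.207×10^3 mm⁴
I = 2.207×10^3 mm⁴ = 2.207×10^-9 m⁴
Effective length L_e = K·L = 2 × 6.52 = 13.04 m
P_cr = π²EI / L_e² = π² × 210×10⁹ × 2.207×10^-9 / 13.04² = 26.90 N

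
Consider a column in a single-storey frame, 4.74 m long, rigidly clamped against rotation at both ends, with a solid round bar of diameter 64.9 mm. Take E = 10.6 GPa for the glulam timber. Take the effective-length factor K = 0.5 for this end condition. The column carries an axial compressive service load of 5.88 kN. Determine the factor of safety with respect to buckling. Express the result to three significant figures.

I = πd⁴/64 = π×64.9⁴/64 = 8.709×10^5 mm⁴
I = 8.709×10^5 mm⁴ = 8.709×10^-7 m⁴
Effective length L_e = K·L = 0.5 × 4.74 = 2.370 m
P_cr = π²EI / L_e² = π² × 10.6×10⁹ × 8.709×10^-7 / 2.370² = 1.622×10^4 N
Factor of safety n = P_cr / P = 16.220 / 5.88 = 2.76

n ≈ 2.76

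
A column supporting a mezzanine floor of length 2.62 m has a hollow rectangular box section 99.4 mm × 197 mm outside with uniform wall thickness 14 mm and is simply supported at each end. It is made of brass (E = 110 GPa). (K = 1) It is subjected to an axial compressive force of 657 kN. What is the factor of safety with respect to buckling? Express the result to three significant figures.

Inner dimensions: h_i = 197 − 2×14 = 169.0 mm, b_i = 99.4 − 2×14 = 71.40 mm
Weak-axis I_min = (h_o·b_o³ − h_i·b_i³)/12 with b_o = 99.4, b_i = 71.40 mm (shorter outer/inner sides).
I_min = (197×99.4³ − 169.0×71.40³)/12 = 1.100×10^7 mm⁴
I = 1.100×10^7 mm⁴ = 1.100×10^-5 m⁴
Effective length L_e = K·L = 1 × 2.62 = 2.620 m
P_cr = π²EI / L_e² = π² × 110×10⁹ × 1.100×10^-5 / 2.620² = 1.739×10^6 N
Factor of safety n = P_cr / P = 1739.2 / 657 = 2.65

n ≈ 2.65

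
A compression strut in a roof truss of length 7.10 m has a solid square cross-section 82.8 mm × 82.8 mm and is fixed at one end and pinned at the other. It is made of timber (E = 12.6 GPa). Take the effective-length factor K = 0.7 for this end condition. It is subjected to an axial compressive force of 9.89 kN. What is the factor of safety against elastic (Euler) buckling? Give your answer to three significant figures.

n ≈ 1.99

I = a⁴/12 = 82.8⁴/12 = 3.917×10^6 mm⁴
I = 3.917×10^6 mm⁴ = 3.917×10^-6 m⁴
Effective length L_e = K·L = 0.7 × 7.10 = 4.970 m
P_cr = π²EI / L_e² = π² × 12.6×10⁹ × 3.917×10^-6 / 4.970² = 1.972×10^4 N
Factor of safety n = P_cr / P = 19.720 / 9.89 = 1.99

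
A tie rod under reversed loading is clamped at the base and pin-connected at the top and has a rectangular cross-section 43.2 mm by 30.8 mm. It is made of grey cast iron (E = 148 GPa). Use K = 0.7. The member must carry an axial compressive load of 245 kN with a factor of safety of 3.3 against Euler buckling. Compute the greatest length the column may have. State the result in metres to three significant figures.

Buckling occurs about the weak axis: I_min = h·b³/12 with b = 30.8 mm (the shorter side).
I_min = 43.2×30.8³/12 = 1.052×10^5 mm⁴
I = 1.052×10^-7 m⁴
Required critical load P_cr = n·P = 3.3 × 245 = 808.5 kN = 8.085×10^5 N
From P_cr = π²EI/(K·L)²:  L = (1/K)·√(π²EI/P_cr) = (1/0.7)·√(π²×1.48×10^11×1.052×10^-7/8.085×10^5)
L = 0.623 m

L_max ≈ 0.623 m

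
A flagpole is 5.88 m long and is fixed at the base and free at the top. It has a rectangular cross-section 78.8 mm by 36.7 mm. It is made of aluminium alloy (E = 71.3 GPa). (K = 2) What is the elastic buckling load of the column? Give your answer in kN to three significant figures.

Buckling occurs about the weak axis: I_min = h·b³/12 with b = 36.7 mm (the shorter side).
I_min = 78.8×36.7³/12 = 3.246×10^5 mm⁴
I = 3.246×10^5 mm⁴ = 3.246×10^-7 m⁴
Effective length L_e = K·L = 2 × 5.88 = 11.76 m
P_cr = π²EI / L_e² = π² × 71.3×10⁹ × 3.246×10^-7 / 11.76² = 1.652×10^3 N

P_cr ≈ 1.65 kN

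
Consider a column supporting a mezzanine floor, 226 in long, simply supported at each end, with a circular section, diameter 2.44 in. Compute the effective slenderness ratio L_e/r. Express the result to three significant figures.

λ ≈ 370

For a solid circle r = d/4 = 2.44/4 = 0.6100 in
L_e = K·L = 1 × 226 = 226.0 in
λ = L_e / r_min = 226.00 / 0.6100 = 370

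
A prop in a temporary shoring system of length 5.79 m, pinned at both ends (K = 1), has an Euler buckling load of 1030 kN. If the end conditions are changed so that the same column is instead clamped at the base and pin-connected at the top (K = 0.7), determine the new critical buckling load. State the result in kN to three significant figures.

P_cr ∝ 1/K², so P_cr,new = P_cr,old × (K_old/K_new)² = 1030 × (1/0.7)²
= 1030 × 2.041 = 2100 kN

P_cr ≈ 2100 kN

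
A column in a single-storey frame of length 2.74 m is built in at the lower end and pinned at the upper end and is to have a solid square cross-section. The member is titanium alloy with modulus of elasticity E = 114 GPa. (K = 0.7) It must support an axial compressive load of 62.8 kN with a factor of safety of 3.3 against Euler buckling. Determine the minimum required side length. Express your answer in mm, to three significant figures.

Required P_cr = n·P = 3.3 × 62.8 = 207.2 kN
L_e = K·L = 0.7 × 2.74 = 1.918 m
Required I = P_cr·L_e²/(π²E) = 2.072×10^5 × 1.918² / (π² × 1.14×10^11) = 6.776×10^-7 m⁴
I_req = 6.776×10^5 mm⁴
Solid square: I = a⁴/12  ⇒  a = (12I)^(1/4) = (12×6.776×10^5)^(1/4) = 53.4 mm

a ≈ 53.4 mm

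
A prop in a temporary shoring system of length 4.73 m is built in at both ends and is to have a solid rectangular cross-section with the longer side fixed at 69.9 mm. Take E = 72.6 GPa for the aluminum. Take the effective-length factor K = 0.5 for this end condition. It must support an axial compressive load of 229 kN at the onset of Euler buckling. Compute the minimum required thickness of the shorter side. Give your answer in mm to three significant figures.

L_e = K·L = 0.5 × 4.73 = 2.365 m
Required I = P_cr·L_e²/(π²E) = 2.290×10^5 × 2.365² / (π² × 7.26×10^10) = 1.788×10^-6 m⁴
I_req = 1.788×10^6 mm⁴
Rectangle, weak axis: I_min = h·b³/12 with h = 69.9 mm fixed  ⇒  b = (12I/h)^(1/3) = 67.5 mm

b ≈ 67.5 mm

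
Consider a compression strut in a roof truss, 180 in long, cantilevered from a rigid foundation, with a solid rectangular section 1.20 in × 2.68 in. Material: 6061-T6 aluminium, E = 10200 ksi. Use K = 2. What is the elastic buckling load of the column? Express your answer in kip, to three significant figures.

Buckling occurs about the weak axis: I_min = h·b³/12 with b = 1.20 in (the shorter side).
I_min = 2.68×1.20³/12 = 0.3859 in⁴
Effective length L_e = K·L = 2 × 180 = 360.0 in
P_cr = π²EI / L_e² = π² × 10200×10³ × 0.3859 / 360.0² = 299.8 lb

P_cr ≈ 0.300 kip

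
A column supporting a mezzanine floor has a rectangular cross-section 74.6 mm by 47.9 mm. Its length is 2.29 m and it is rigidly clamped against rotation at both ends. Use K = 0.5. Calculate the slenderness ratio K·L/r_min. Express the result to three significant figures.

λ ≈ 82.8

Buckling occurs about the weak axis: I_min = h·b³/12 with b = 47.9 mm (the shorter side).
I_min = 74.6×47.9³/12 = 6.832×10^5 mm⁴
A = 3.573×10^3 mm²;  r_min = √(I/A) = √(6.832×10^5/3.573×10^3) = 13.83 mm
L_e = K·L = 0.5 × 2.29 m = 1.145 m = 1145.0 mm
λ = L_e / r_min = 1145.0 / 13.83 = 82.8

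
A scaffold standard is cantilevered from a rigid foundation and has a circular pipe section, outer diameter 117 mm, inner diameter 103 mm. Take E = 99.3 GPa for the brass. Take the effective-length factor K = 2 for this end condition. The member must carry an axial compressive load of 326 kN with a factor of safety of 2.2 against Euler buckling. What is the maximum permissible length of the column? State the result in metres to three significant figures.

d_o = 117 mm, d_i = 103 mm
I = π(d_o⁴ − d_i⁴)/64 = π(117⁴ − 103.0⁴)/64 = 3.674×10^6 mm⁴
I = 3.674×10^-6 m⁴
Required critical load P_cr = n·P = 2.2 × 326 = 717.2 kN = 7.172×10^5 N
From P_cr = π²EI/(K·L)²:  L = (1/K)·√(π²EI/P_cr) = (1/2)·√(π²×9.93×10^10×3.674×10^-6/7.172×10^5)
L = 1.12 m

L_max ≈ 1.12 m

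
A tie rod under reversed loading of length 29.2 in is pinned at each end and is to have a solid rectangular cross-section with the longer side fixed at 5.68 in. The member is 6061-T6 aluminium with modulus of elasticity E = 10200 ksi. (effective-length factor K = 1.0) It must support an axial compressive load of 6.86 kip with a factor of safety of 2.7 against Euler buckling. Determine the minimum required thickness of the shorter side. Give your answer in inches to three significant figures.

b ≈ 0.692 in

Required P_cr = n·P = 2.7 × 6.86 = 18.52 kip
L_e = K·L = 1 × 29.2 = 29.20 in
Required I = P_cr·L_e²/(π²E) = 1.852×10^4 × 29.20² / (π² × 1.02×10^7) = 0.1569 in⁴
Rectangle, weak axis: I_min = h·b³/12 with h = 5.68 in fixed  ⇒  b = (12I/h)^(1/3) = 0.692 in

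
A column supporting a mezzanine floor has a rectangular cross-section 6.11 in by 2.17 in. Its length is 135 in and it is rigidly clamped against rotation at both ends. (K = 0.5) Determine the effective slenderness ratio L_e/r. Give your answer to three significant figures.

Buckling occurs about the weak axis: I_min = h·b³/12 with b = 2.17 in (the shorter side).
I_min = 6.11×2.17³/12 = 5.203 in⁴
A = 13.26 in²;  r_min = √(I/A) = √(5.203/13.26) = 0.6264 in
L_e = K·L = 0.5 × 135 = 67.50 in
λ = L_e / r_min = 67.500 / 0.6264 = 108

λ ≈ 108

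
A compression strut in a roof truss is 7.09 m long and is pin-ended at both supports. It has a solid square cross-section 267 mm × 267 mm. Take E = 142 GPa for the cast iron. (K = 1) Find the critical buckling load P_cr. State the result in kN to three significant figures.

I = a⁴/12 = 267⁴/12 = 4.235×10^8 mm⁴
I = 4.235×10^8 mm⁴ = 4.235×10^-4 m⁴
Effective length L_e = K·L = 1 × 7.09 = 7.090 m
P_cr = π²EI / L_e² = π² × 142×10⁹ × 4.235×10^-4 / 7.090² = 1.181×10^7 N

P_cr ≈ 11800 kN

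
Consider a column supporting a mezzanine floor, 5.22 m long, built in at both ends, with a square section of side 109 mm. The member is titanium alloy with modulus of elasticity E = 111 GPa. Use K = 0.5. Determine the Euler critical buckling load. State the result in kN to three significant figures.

P_cr ≈ 1890 kN

I = a⁴/12 = 109⁴/12 = 1.176×10^7 mm⁴
I = 1.176×10^7 mm⁴ = 1.176×10^-5 m⁴
Effective length L_e = K·L = 0.5 × 5.22 = 2.610 m
P_cr = π²EI / L_e² = π² × 111×10⁹ × 1.176×10^-5 / 2.610² = 1.892×10^6 N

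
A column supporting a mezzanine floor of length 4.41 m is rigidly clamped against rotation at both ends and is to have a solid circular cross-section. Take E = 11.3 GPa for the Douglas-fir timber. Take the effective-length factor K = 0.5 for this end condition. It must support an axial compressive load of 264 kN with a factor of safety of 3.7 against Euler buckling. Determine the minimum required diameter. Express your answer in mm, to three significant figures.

d ≈ 172 mm

Required P_cr = n·P = 3.7 × 264 = 976.8 kN
L_e = K·L = 0.5 × 4.41 = 2.205 m
Required I = P_cr·L_e²/(π²E) = 9.768×10^5 × 2.205² / (π² × 1.13×10^10) = 4.258×10^-5 m⁴
I_req = 4.258×10^7 mm⁴
Solid circle: I = πd⁴/64  ⇒  d = (64I/π)^(1/4) = (64×4.258×10^7/π)^(1/4) = 172 mm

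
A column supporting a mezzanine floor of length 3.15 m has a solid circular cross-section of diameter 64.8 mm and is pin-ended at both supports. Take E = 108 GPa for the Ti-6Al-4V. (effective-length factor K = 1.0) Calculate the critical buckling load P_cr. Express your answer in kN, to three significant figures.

P_cr ≈ 93.0 kN

I = πd⁴/64 = π×64.8⁴/64 = 8.655×10^5 mm⁴
I = 8.655×10^5 mm⁴ = 8.655×10^-7 m⁴
Effective length L_e = K·L = 1 × 3.15 = 3.150 m
P_cr = π²EI / L_e² = π² × 108×10⁹ × 8.655×10^-7 / 3.150² = 9.298×10^4 N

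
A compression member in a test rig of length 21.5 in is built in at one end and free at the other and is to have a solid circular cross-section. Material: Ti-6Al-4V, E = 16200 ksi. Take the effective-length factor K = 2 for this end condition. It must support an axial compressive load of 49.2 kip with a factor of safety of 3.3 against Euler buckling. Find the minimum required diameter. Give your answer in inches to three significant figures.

Required P_cr = n·P = 3.3 × 49.2 = 162.4 kip
L_e = K·L = 2 × 21.5 = 43.00 in
Required I = P_cr·L_e²/(π²E) = 1.624×10^5 × 43.00² / (π² × 1.62×10^7) = 1.878 in⁴
Solid circle: I = πd⁴/64  ⇒  d = (64I/π)^(1/4) = (64×1.878/π)^(1/4) = 2.49 in

d ≈ 2.49 in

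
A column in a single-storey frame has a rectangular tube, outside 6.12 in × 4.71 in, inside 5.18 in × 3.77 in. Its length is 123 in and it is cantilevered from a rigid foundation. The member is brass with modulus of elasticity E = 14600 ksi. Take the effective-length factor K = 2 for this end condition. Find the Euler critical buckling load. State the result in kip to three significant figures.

P_cr ≈ 71.8 kip

Weak-axis I_min = (h_o·b_o³ − h_i·b_i³)/12 with b_o = 4.71, b_i = 3.770 in (shorter outer/inner sides).
I_min = (6.12×4.71³ − 5.180×3.770³)/12 = 30.16 in⁴
Effective length L_e = K·L = 2 × 123 = 246.0 in
P_cr = π²EI / L_e² = π² × 14600×10³ × 30.16 / 246.0² = 7.181×10^4 lb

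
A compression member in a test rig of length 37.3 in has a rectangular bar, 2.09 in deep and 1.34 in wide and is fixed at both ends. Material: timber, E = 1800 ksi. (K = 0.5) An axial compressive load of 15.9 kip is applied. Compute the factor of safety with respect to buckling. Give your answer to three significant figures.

Buckling occurs about the weak axis: I_min = h·b³/12 with b = 1.34 in (the shorter side).
I_min = 2.09×1.34³/12 = 0.4191 in⁴
Effective length L_e = K·L = 0.5 × 37.3 = 18.65 in
P_cr = π²EI / L_e² = π² × 1800×10³ × 0.4191 / 18.65² = 2.140×10^4 lb
Factor of safety n = P_cr / P = 21.404 / 15.9 = 1.35

n ≈ 1.35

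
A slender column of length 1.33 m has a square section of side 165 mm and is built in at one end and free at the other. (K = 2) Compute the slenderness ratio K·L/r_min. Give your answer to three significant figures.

λ ≈ 55.8

I = a⁴/12 = 165⁴/12 = 6.177×10^7 mm⁴
A = 2.723×10^4 mm²;  r_min = √(I/A) = √(6.177×10^7/2.723×10^4) = 47.63 mm
L_e = K·L = 2 × 1.33 m = 2.660 m = 2660.0 mm
λ = L_e / r_min = 2660.0 / 47.63 = 55.8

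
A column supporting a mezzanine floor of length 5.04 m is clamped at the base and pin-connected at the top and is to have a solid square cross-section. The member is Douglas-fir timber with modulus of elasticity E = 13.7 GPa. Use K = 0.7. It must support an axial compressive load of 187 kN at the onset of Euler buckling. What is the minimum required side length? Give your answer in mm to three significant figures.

a ≈ 120 mm

L_e = K·L = 0.7 × 5.04 = 3.528 m
Required I = P_cr·L_e²/(π²E) = 1.870×10^5 × 3.528² / (π² × 1.37×10^10) = 1.721×10^-5 m⁴
I_req = 1.721×10^7 mm⁴
Solid square: I = a⁴/12  ⇒  a = (12I)^(1/4) = (12×1.721×10^7)^(1/4) = 120 mm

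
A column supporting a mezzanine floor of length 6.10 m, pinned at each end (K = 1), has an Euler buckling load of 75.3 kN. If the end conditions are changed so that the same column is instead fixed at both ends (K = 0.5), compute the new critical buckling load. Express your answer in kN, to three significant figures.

P_cr ∝ 1/K², so P_cr,new = P_cr,old × (K_old/K_new)² = 75.3 × (1/0.5)²
= 75.3 × 4.000 = 301 kN

P_cr ≈ 301 kN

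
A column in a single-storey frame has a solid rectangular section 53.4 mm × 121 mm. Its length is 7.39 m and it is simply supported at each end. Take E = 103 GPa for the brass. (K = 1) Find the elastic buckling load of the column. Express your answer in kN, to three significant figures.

P_cr ≈ 28.6 kN

Buckling occurs about the weak axis: I_min = h·b³/12 with b = 53.4 mm (the shorter side).
I_min = 121×53.4³/12 = 1.535×10^6 mm⁴
I = 1.535×10^6 mm⁴ = 1.535×10^-6 m⁴
Effective length L_e = K·L = 1 × 7.39 = 7.390 m
P_cr = π²EI / L_e² = π² × 103×10⁹ × 1.535×10^-6 / 7.390² = 2.858×10^4 N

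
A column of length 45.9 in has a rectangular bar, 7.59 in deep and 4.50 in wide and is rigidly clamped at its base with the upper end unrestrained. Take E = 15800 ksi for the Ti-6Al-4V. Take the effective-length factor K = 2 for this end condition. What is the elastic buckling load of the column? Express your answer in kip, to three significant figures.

P_cr ≈ 1070 kip

Buckling occurs about the weak axis: I_min = h·b³/12 with b = 4.50 in (the shorter side).
I_min = 7.59×4.50³/12 = 57.64 in⁴
Effective length L_e = K·L = 2 × 45.9 = 91.80 in
P_cr = π²EI / L_e² = π² × 15800×10³ × 57.64 / 91.80² = 1.067×10^6 lb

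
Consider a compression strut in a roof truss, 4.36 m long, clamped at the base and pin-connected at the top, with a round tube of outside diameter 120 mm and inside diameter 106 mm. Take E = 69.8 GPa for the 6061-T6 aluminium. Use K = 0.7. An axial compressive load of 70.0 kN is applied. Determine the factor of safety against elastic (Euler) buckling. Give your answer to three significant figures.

d_o = 120 mm, d_i = 106 mm
I = π(d_o⁴ − d_i⁴)/64 = π(120⁴ − 106.0⁴)/64 = 3.982×10^6 mm⁴
I = 3.982×10^6 mm⁴ = 3.982×10^-6 m⁴
Effective length L_e = K·L = 0.7 × 4.36 = 3.052 m
P_cr = π²EI / L_e² = π² × 69.8×10⁹ × 3.982×10^-6 / 3.052² = 2.945×10^5 N
Factor of safety n = P_cr / P = 294.47 / 70.0 = 4.21

n ≈ 4.21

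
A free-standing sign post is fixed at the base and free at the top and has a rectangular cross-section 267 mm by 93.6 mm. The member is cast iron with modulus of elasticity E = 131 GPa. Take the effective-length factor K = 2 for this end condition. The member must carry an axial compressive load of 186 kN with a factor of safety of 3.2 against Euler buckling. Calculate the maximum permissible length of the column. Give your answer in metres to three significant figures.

Buckling occurs about the weak axis: I_min = h·b³/12 with b = 93.6 mm (the shorter side).
I_min = 267×93.6³/12 = 1.825×10^7 mm⁴
I = 1.825×10^-5 m⁴
Required critical load P_cr = n·P = 3.2 × 186 = 595.2 kN = 5.952×10^5 N
From P_cr = π²EI/(K·L)²:  L = (1/K)·√(π²EI/P_cr) = (1/2)·√(π²×1.31×10^11×1.825×10^-5/5.952×10^5)
L = 3.15 m

L_max ≈ 3.15 m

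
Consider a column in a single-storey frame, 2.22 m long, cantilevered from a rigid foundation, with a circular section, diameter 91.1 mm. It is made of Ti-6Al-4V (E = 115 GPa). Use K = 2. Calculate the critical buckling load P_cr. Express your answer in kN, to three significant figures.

I = πd⁴/64 = π×91.1⁴/64 = 3.381×10^6 mm⁴
I = 3.381×10^6 mm⁴ = 3.381×10^-6 m⁴
Effective length L_e = K·L = 2 × 2.22 = 4.440 m
P_cr = π²EI / L_e² = π² × 115×10⁹ × 3.381×10^-6 / 4.440² = 1.947×10^5 N

P_cr ≈ 195 kN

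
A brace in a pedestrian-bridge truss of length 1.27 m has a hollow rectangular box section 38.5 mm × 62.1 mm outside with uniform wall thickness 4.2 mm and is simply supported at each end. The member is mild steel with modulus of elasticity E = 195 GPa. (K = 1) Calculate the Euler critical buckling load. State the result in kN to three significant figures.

Inner dimensions: h_i = 62.1 − 2×4.2 = 53.70 mm, b_i = 38.5 − 2×4.2 = 30.10 mm
Weak-axis I_min = (h_o·b_o³ − h_i·b_i³)/12 with b_o = 38.5, b_i = 30.10 mm (shorter outer/inner sides).
I_min = (62.1×38.5³ − 53.70×30.10³)/12 = 1.733×10^5 mm⁴
I = 1.733×10^5 mm⁴ = 1.733×10^-7 m⁴
Effective length L_e = K·L = 1 × 1.27 = 1.270 m
P_cr = π²EI / L_e² = π² × 195×10⁹ × 1.733×10^-7 / 1.270² = 2.068×10^5 N

P_cr ≈ 207 kN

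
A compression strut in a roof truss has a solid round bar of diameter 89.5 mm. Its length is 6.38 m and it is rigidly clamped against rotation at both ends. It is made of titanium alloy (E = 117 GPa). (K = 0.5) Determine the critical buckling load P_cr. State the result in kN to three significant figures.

P_cr ≈ 357 kN

I = πd⁴/64 = π×89.5⁴/64 = 3.150×10^6 mm⁴
I = 3.150×10^6 mm⁴ = 3.150×10^-6 m⁴
Effective length L_e = K·L = 0.5 × 6.38 = 3.190 m
P_cr = π²EI / L_e² = π² × 117×10⁹ × 3.150×10^-6 / 3.190² = 3.574×10^5 N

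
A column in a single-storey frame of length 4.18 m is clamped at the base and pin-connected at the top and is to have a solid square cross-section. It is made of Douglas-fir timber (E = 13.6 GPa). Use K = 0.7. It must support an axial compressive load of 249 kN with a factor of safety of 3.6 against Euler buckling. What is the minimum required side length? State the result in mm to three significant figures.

a ≈ 162 mm

Required P_cr = n·P = 3.6 × 249 = 896.4 kN
L_e = K·L = 0.7 × 4.18 = 2.926 m
Required I = P_cr·L_e²/(π²E) = 8.964×10^5 × 2.926² / (π² × 1.36×10^10) = 5.718×10^-5 m⁴
I_req = 5.718×10^7 mm⁴
Solid square: I = a⁴/12  ⇒  a = (12I)^(1/4) = (12×5.718×10^7)^(1/4) = 162 mm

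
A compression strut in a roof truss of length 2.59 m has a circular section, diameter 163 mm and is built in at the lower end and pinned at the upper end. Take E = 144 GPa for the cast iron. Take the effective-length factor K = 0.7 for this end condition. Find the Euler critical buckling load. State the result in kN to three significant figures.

P_cr ≈ 15000 kN

I = πd⁴/64 = π×163⁴/64 = 3.465×10^7 mm⁴
I = 3.465×10^7 mm⁴ = 3.465×10^-5 m⁴
Effective length L_e = K·L = 0.7 × 2.59 = 1.813 m
P_cr = π²EI / L_e² = π² × 144×10⁹ × 3.465×10^-5 / 1.813² = 1.498×10^7 N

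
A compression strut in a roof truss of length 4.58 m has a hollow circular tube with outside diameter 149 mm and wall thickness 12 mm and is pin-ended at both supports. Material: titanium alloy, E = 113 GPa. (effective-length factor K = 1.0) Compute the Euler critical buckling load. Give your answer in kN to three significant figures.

Inner diameter d_i = 149 − 2×12 = 125.0 mm
I = π(d_o⁴ − d_i⁴)/64 = π(149⁴ − 125.0⁴)/64 = 1.221×10^7 mm⁴
I = 1.221×10^7 mm⁴ = 1.221×10^-5 m⁴
Effective length L_e = K·L = 1 × 4.58 = 4.580 m
P_cr = π²EI / L_e² = π² × 113×10⁹ × 1.221×10^-5 / 4.580² = 6.492×10^5 N

P_cr ≈ 649 kN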